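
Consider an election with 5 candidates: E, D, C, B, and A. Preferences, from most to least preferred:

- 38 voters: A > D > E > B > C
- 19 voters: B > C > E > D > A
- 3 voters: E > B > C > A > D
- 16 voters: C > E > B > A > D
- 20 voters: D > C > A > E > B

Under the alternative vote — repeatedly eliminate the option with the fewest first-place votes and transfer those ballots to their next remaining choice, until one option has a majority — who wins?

Round 1: E 3, D 20, C 16, B 19, A 38. Eliminate E.
Round 2: D 20, C 16, B 22, A 38. Eliminate C.
Round 3: D 20, B 38, A 38. Eliminate D.
Round 4: B 38, A 58. A has a majority.

A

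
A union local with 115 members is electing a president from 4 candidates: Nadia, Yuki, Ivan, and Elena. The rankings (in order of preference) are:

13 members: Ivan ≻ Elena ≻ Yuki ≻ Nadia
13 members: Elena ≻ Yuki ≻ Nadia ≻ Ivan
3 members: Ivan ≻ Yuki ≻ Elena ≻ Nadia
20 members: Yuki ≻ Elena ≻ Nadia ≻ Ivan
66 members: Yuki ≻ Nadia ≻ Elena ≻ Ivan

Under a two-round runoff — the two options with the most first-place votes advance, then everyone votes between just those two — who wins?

Round 1 first-place votes: Nadia 0, Yuki 86, Ivan 16, Elena 13.
Yuki and Ivan advance.
Runoff: Yuki is preferred to Ivan by 99 voters; Ivan by 16.
Yuki wins the runoff.

Yuki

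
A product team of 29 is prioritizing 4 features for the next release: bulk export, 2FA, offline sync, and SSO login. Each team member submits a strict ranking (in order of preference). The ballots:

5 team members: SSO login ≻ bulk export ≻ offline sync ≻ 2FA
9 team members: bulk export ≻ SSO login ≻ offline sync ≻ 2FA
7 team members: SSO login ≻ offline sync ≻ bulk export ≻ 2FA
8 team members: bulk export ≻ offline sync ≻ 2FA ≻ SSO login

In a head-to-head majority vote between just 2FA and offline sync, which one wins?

offline sync

Voters preferring 2FA to offline sync: 0; preferring offline sync to 2FA: 29.
offline sync wins the head-to-head.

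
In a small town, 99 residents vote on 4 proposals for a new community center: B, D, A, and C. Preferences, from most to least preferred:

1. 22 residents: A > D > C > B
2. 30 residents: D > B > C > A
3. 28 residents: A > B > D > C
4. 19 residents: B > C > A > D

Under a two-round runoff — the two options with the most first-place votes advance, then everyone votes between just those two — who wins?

Round 1 first-place votes: B 19, D 30, A 50, C 0.
A and D advance.
Runoff: A is preferred to D by 69 voters; D by 30.
A wins the runoff.

A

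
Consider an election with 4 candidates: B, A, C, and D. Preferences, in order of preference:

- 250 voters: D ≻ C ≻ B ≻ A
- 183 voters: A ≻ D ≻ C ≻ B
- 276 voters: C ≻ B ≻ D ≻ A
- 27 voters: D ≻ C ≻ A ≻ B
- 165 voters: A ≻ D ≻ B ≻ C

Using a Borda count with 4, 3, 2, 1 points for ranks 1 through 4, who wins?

B: 250·2 + 183·1 + 276·3 + 27·1 + 165·2 = 1868
A: 250·1 + 183·4 + 276·1 + 27·2 + 165·4 = 1972
C: 250·3 + 183·2 + 276·4 + 27·3 + 165·1 = 2466
D: 250·4 + 183·3 + 276·2 + 27·4 + 165·3 = 2704
D has the highest Borda score (2704).

D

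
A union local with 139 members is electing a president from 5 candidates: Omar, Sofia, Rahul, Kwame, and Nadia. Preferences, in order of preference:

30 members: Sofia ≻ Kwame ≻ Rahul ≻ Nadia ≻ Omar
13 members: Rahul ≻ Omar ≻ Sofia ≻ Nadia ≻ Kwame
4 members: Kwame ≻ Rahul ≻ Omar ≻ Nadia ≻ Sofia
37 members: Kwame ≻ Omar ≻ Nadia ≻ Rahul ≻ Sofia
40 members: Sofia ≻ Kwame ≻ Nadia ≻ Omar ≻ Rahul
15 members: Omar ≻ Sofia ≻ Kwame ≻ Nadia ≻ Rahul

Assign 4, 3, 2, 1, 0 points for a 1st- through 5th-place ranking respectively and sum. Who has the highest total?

Omar: 30·0 + 13·3 + 4·2 + 37·3 + 40·1 + 15·4 = 258
Sofia: 30·4 + 13·2 + 4·0 + 37·0 + 40·4 + 15·3 = 351
Rahul: 30·2 + 13·4 + 4·3 + 37·1 + 40·0 + 15·0 = 161
Kwame: 30·3 + 13·0 + 4·4 + 37·4 + 40·3 + 15·2 = 404
Nadia: 30·1 + 13·1 + 4·1 + 37·2 + 40·2 + 15·1 = 216
Kwame has the highest Borda score (404).

Kwame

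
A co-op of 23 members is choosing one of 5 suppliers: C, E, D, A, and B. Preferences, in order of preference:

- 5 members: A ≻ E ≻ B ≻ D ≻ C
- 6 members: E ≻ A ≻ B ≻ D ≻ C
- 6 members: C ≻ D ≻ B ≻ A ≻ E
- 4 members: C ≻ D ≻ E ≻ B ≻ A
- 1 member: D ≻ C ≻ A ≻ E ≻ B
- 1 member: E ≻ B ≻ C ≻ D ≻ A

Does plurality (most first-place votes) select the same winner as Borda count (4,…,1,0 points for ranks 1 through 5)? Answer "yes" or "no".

no

Plurality — first-place votes: C 10, E 7, D 1, A 5, B 0. Winner: C.
Borda — scores: C 45, E 52, D 46, A 46, B 41. Winner: E.
The two methods disagree.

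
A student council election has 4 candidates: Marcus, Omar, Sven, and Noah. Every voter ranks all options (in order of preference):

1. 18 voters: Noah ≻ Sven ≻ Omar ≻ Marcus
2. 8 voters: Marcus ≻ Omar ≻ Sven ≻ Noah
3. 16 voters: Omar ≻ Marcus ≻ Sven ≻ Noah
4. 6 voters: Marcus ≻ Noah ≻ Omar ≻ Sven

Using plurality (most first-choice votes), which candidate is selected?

First-place votes: Marcus 14, Omar 16, Sven 0, Noah 18.
Noah has the most first-place votes.

Noah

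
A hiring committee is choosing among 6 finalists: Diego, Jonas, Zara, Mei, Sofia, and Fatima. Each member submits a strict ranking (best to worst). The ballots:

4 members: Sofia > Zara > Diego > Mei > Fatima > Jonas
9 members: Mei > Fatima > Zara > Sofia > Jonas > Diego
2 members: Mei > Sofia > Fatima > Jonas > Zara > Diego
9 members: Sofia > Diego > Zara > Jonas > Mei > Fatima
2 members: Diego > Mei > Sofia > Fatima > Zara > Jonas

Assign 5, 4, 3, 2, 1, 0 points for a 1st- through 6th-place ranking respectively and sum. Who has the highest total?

Sofia

Diego: 4·3 + 9·0 + 2·0 + 9·4 + 2·5 = 58
Jonas: 4·0 + 9·1 + 2·2 + 9·2 + 2·0 = 31
Zara: 4·4 + 9·3 + 2·1 + 9·3 + 2·1 = 74
Mei: 4·2 + 9·5 + 2·5 + 9·1 + 2·4 = 80
Sofia: 4·5 + 9·2 + 2·4 + 9·5 + 2·3 = 97
Fatima: 4·1 + 9·4 + 2·3 + 9·0 + 2·2 = 50
Sofia has the highest Borda score (97).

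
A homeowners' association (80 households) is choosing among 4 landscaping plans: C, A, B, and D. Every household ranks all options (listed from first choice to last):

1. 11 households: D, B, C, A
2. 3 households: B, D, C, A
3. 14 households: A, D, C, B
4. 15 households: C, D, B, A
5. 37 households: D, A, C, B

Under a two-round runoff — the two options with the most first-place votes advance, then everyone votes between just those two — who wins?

Round 1 first-place votes: C 15, A 14, B 3, D 48.
D and C advance.
Runoff: D is preferred to C by 65 voters; C by 15.
D wins the runoff.

D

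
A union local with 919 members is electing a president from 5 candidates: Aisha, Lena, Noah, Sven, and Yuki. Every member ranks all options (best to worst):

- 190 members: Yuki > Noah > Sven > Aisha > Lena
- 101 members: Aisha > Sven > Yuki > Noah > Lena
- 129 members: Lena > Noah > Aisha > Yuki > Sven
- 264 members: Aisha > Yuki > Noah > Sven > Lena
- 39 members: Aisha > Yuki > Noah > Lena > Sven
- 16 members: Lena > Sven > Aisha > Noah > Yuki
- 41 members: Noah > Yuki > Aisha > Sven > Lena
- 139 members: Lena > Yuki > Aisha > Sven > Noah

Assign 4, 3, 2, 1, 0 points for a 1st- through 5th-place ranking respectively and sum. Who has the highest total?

Yuki

Aisha: 190·1 + 101·4 + 129·2 + 264·4 + 39·4 + 16·2 + 41·2 + 139·2 = 2456
Lena: 190·0 + 101·0 + 129·4 + 264·0 + 39·1 + 16·4 + 41·0 + 139·4 = 1175
Noah: 190·3 + 101·1 + 129·3 + 264·2 + 39·2 + 16·1 + 41·4 + 139·0 = 1844
Sven: 190·2 + 101·3 + 129·0 + 264·1 + 39·0 + 16·3 + 41·1 + 139·1 = 1175
Yuki: 190·4 + 101·2 + 129·1 + 264·3 + 39·3 + 16·0 + 41·3 + 139·3 = 2540
Yuki has the highest Borda score (2540).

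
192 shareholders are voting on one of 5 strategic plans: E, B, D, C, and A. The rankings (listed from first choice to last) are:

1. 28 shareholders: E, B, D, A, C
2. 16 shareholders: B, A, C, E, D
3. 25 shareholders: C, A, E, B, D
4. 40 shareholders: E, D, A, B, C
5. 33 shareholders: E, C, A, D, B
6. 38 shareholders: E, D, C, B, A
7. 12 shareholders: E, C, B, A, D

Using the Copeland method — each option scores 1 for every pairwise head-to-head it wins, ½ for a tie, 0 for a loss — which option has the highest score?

E

E: beats B, D, C, and A → score 4.
B: loses to E, D, C, and A → score 0.
D: beats B, C, and A; loses to E → score 3.
C: beats B and A; loses to E and D → score 2.
A: beats B; loses to E, D, and C → score 1.
E has the best pairwise record.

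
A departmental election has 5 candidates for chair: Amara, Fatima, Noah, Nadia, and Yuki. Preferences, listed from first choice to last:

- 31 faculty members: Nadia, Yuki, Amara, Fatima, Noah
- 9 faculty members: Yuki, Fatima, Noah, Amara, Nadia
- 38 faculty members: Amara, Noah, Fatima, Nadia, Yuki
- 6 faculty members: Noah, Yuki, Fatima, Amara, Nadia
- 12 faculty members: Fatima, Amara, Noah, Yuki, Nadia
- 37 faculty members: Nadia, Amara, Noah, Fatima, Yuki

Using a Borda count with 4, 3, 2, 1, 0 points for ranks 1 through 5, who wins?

Amara: 31·2 + 9·1 + 38·4 + 6·1 + 12·3 + 37·3 = 376
Fatima: 31·1 + 9·3 + 38·2 + 6·2 + 12·4 + 37·1 = 231
Noah: 31·0 + 9·2 + 38·3 + 6·4 + 12·2 + 37·2 = 254
Nadia: 31·4 + 9·0 + 38·1 + 6·0 + 12·0 + 37·4 = 310
Yuki: 31·3 + 9·4 + 38·0 + 6·3 + 12·1 + 37·0 = 159
Amara has the highest Borda score (376).

Amara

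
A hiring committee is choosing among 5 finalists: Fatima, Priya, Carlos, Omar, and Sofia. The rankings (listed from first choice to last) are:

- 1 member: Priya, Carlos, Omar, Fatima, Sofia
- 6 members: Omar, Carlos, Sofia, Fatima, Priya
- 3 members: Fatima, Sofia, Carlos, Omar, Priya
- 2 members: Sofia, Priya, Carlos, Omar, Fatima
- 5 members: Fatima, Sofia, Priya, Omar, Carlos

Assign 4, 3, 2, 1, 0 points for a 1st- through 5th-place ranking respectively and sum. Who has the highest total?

Fatima: 1·1 + 6·1 + 3·4 + 2·0 + 5·4 = 39
Priya: 1·4 + 6·0 + 3·0 + 2·3 + 5·2 = 20
Carlos: 1·3 + 6·3 + 3·2 + 2·2 + 5·0 = 31
Omar: 1·2 + 6·4 + 3·1 + 2·1 + 5·1 = 36
Sofia: 1·0 + 6·2 + 3·3 + 2·4 + 5·3 = 44
Sofia has the highest Borda score (44).

Sofia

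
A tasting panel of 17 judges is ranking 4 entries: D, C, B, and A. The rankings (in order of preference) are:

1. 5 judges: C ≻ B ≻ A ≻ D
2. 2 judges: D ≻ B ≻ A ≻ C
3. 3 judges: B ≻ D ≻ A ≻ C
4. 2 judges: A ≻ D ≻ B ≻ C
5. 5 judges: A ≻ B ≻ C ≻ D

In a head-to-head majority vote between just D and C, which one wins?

C

Voters preferring D to C: 7; preferring C to D: 10.
C wins the head-to-head.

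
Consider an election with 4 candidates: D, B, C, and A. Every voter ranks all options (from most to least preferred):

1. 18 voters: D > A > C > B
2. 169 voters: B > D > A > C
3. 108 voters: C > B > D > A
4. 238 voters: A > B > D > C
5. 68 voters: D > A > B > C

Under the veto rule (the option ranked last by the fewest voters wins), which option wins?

Last-place votes: D 0, B 18, C 475, A 108.
D is ranked last by the fewest voters, so D wins.

D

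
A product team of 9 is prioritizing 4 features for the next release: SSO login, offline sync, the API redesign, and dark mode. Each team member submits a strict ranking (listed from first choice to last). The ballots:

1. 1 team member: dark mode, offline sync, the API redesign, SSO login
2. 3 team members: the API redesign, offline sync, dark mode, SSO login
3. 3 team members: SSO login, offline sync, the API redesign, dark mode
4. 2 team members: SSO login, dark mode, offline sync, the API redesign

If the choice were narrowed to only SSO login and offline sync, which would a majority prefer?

Voters preferring SSO login to offline sync: 5; preferring offline sync to SSO login: 4.
SSO login wins the head-to-head.

SSO login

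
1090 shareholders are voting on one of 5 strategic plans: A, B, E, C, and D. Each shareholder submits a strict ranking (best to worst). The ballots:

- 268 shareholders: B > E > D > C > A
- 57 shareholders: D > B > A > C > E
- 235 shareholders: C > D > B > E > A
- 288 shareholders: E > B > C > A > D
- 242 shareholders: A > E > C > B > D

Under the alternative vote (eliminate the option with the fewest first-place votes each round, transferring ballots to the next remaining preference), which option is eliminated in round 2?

C

Round 1: A 242, B 268, E 288, C 235, D 57. Eliminate D.
Round 2: A 242, B 325, E 288, C 235. Eliminate C.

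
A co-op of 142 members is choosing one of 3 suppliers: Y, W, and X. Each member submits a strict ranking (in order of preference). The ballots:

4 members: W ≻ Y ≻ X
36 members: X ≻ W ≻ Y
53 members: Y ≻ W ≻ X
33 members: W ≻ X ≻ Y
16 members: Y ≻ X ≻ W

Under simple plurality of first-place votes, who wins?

Y

First-place votes: Y 69, W 37, X 36.
Y has the most first-place votes.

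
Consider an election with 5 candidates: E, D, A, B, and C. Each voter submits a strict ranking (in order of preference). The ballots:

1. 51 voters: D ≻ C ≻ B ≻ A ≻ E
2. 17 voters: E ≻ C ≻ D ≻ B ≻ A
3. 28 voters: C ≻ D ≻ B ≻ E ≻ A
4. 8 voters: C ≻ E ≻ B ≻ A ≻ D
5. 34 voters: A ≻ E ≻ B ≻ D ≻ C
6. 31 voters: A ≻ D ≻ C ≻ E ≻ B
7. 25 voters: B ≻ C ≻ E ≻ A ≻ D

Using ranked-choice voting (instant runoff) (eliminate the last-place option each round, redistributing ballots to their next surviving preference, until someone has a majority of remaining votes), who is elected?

C

Round 1: E 17, D 51, A 65, B 25, C 36. Eliminate E.
Round 2: D 51, A 65, B 25, C 53. Eliminate B.
Round 3: D 51, A 65, C 78. Eliminate D.
Round 4: A 65, C 129. C has a majority.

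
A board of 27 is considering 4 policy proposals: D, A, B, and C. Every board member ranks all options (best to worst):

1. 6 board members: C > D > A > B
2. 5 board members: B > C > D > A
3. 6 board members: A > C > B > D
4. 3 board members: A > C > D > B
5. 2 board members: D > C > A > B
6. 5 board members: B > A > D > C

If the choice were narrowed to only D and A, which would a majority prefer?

A

Voters preferring D to A: 13; preferring A to D: 14.
A wins the head-to-head.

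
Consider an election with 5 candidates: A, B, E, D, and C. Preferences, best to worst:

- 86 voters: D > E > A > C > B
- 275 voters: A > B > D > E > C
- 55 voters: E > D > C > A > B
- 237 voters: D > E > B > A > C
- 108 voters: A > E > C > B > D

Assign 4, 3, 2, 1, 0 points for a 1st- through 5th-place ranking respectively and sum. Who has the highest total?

D

A: 86·2 + 275·4 + 55·1 + 237·1 + 108·4 = 1996
B: 86·0 + 275·3 + 55·0 + 237·2 + 108·1 = 1407
E: 86·3 + 275·1 + 55·4 + 237·3 + 108·3 = 1788
D: 86·4 + 275·2 + 55·3 + 237·4 + 108·0 = 2007
C: 86·1 + 275·0 + 55·2 + 237·0 + 108·2 = 412
D has the highest Borda score (2007).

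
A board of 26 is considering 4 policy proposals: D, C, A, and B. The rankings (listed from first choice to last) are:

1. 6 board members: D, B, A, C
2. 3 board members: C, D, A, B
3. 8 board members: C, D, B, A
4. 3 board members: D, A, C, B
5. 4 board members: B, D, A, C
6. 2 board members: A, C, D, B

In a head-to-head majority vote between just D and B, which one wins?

Voters preferring D to B: 22; preferring B to D: 4.
D wins the head-to-head.

D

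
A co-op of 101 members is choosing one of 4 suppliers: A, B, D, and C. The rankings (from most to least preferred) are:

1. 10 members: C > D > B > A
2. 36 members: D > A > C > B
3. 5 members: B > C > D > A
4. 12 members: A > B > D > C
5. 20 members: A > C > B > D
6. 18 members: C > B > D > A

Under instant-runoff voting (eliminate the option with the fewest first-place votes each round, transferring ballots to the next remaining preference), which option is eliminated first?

Round 1: A 32, B 5, D 36, C 28. Eliminate B.

B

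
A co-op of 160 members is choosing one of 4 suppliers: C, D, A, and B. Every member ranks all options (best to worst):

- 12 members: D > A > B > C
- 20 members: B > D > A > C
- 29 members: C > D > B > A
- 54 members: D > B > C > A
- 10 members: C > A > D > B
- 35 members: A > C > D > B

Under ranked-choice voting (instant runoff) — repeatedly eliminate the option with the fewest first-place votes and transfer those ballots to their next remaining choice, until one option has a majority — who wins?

D

Round 1: C 39, D 66, A 35, B 20. Eliminate B.
Round 2: C 39, D 86, A 35. D has a majority.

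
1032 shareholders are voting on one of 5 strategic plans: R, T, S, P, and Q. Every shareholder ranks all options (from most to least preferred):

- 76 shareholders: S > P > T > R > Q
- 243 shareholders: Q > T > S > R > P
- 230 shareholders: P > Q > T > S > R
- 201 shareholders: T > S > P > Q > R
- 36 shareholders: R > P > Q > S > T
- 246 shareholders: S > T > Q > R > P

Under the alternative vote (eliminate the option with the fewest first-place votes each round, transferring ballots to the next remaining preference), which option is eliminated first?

Round 1: R 36, T 201, S 322, P 230, Q 243. Eliminate R.

R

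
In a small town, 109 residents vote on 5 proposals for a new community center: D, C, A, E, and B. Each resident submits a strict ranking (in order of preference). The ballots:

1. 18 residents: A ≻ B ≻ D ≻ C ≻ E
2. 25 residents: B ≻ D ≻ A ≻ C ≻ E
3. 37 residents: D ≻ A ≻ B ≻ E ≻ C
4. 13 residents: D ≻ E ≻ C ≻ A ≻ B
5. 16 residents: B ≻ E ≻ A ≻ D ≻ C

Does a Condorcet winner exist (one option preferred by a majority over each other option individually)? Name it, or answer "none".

Checking pairwise contests:
B beats D 59–50.
D beats C 109–0.
D beats A 75–34.
D beats E 93–16.
A beats B 68–41.
Every option loses at least one head-to-head, so there is no Condorcet winner.

none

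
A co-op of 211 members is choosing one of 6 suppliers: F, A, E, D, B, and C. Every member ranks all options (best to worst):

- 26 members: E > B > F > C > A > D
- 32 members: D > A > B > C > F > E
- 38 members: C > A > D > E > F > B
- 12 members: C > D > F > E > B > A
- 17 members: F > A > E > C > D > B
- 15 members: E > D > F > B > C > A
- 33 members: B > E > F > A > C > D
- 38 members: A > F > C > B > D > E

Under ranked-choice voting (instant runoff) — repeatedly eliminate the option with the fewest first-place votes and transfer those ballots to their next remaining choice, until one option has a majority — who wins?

Round 1: F 17, A 38, E 41, D 32, B 33, C 50. Eliminate F.
Round 2: A 55, E 41, D 32, B 33, C 50. Eliminate D.
Round 3: A 87, E 41, B 33, C 50. Eliminate B.
Round 4: A 87, E 74, C 50. Eliminate C.
Round 5: A 125, E 86. A has a majority.

A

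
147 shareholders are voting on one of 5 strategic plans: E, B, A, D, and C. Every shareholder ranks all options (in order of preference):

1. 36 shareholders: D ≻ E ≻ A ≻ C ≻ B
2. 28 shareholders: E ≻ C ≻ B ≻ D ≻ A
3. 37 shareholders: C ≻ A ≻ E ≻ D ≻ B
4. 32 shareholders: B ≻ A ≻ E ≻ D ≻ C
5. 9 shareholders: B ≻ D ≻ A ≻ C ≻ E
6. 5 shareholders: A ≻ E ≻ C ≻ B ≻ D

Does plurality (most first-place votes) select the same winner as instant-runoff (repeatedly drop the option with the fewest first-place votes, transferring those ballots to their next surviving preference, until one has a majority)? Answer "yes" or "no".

Plurality — first-place votes: E 28, B 41, A 5, D 36, C 37. Winner: B.
Instant-runoff — R1 E 28, B 41, A 5, D 36, C 37 (A out); R2 E 33, B 41, D 36, C 37 (E out); R3 B 41, D 36, C 70 (D out); R4 B 41, C 106 (C winner). Winner: C.
The two methods disagree.

no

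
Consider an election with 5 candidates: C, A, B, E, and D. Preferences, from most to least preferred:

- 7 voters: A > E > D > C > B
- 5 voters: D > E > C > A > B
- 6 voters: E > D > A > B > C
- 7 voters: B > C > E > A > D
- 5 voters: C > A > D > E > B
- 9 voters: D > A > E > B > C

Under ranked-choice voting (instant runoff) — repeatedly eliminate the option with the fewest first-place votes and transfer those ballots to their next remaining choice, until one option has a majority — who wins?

D

Round 1: C 5, A 7, B 7, E 6, D 14. Eliminate C.
Round 2: A 12, B 7, E 6, D 14. Eliminate E.
Round 3: A 12, B 7, D 20. D has a majority.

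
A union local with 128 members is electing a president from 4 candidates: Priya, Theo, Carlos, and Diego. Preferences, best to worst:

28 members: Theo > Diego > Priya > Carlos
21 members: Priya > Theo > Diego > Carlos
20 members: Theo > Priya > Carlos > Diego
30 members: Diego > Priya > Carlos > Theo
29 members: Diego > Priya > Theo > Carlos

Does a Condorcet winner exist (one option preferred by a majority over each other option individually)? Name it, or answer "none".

Checking pairwise contests:
Diego beats Priya 87–41.
Priya beats Theo 80–48.
Priya beats Carlos 128–0.
Theo beats Diego 69–59.
Every option loses at least one head-to-head, so there is no Condorcet winner.

none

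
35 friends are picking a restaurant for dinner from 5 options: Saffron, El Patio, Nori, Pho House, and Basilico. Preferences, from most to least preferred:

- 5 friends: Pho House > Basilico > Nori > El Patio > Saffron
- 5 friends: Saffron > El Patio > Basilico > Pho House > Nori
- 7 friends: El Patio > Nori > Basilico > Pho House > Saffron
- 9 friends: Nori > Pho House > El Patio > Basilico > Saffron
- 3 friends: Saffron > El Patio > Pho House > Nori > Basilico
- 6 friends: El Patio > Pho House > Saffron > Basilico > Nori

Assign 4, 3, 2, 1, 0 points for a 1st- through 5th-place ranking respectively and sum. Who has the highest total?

Saffron: 5·0 + 5·4 + 7·0 + 9·0 + 3·4 + 6·2 = 44
El Patio: 5·1 + 5·3 + 7·4 + 9·2 + 3·3 + 6·4 = 99
Nori: 5·2 + 5·0 + 7·3 + 9·4 + 3·1 + 6·0 = 70
Pho House: 5·4 + 5·1 + 7·1 + 9·3 + 3·2 + 6·3 = 83
Basilico: 5·3 + 5·2 + 7·2 + 9·1 + 3·0 + 6·1 = 54
El Patio has the highest Borda score (99).

El Patio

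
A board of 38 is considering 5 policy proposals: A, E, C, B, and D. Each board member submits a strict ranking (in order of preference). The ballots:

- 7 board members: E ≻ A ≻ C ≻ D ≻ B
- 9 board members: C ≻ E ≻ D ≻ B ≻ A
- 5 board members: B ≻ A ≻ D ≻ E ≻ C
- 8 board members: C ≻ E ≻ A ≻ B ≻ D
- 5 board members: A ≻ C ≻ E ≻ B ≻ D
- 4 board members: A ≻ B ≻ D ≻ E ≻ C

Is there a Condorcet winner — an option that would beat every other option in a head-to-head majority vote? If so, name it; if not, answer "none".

Checking pairwise contests:
E beats A 24–14.
C beats E 22–16.
A beats C 21–17.
A beats B 24–14.
A beats D 29–9.
Every option loses at least one head-to-head, so there is no Condorcet winner.

none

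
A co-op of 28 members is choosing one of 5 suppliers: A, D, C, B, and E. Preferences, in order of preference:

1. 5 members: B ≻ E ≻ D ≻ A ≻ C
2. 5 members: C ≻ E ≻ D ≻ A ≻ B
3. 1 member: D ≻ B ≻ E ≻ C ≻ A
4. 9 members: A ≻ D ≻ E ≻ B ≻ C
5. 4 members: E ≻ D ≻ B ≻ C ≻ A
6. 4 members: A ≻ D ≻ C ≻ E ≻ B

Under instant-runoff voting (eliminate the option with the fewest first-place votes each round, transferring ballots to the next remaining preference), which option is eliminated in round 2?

E

Round 1: A 13, D 1, C 5, B 5, E 4. Eliminate D.
Round 2: A 13, C 5, B 6, E 4. Eliminate E.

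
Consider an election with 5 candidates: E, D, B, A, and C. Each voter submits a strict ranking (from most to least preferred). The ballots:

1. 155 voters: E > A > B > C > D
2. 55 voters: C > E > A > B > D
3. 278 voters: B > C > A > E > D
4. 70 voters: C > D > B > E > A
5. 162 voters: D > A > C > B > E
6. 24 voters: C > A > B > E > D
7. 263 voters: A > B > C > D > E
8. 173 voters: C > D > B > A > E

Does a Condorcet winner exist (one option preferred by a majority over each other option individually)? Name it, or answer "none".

none

Checking pairwise contests:
D beats E 668–512.
B beats D 775–405.
A beats B 659–521.
C beats A 600–580.
B beats C 696–484.
Every option loses at least one head-to-head, so there is no Condorcet winner.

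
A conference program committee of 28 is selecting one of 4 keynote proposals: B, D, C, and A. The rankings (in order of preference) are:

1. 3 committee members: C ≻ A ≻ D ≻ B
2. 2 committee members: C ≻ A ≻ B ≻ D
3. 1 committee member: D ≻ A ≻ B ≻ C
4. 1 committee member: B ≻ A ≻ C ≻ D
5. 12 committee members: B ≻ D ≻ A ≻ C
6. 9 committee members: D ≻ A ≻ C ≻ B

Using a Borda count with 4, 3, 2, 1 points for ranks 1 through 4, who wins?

B: 3·1 + 2·2 + 1·2 + 1·4 + 12·4 + 9·1 = 70
D: 3·2 + 2·1 + 1·4 + 1·1 + 12·3 + 9·4 = 85
C: 3·4 + 2·4 + 1·1 + 1·2 + 12·1 + 9·2 = 53
A: 3·3 + 2·3 + 1·3 + 1·3 + 12·2 + 9·3 = 72
D has the highest Borda score (85).

D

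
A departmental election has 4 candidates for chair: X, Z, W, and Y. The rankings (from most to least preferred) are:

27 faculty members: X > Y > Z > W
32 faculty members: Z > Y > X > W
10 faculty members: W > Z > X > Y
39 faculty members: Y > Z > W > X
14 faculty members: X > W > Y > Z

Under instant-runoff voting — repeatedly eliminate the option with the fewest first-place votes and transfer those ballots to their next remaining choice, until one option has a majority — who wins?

Z

Round 1: X 41, Z 32, W 10, Y 39. Eliminate W.
Round 2: X 41, Z 42, Y 39. Eliminate Y.
Round 3: X 41, Z 81. Z has a majority.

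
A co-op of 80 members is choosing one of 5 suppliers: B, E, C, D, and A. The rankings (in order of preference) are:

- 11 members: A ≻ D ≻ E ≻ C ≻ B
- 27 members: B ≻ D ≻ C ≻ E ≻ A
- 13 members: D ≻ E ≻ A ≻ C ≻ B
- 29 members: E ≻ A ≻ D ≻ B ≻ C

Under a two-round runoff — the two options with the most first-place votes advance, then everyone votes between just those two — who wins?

E

Round 1 first-place votes: B 27, E 29, C 0, D 13, A 11.
E and B advance.
Runoff: E is preferred to B by 53 voters; B by 27.
E wins the runoff.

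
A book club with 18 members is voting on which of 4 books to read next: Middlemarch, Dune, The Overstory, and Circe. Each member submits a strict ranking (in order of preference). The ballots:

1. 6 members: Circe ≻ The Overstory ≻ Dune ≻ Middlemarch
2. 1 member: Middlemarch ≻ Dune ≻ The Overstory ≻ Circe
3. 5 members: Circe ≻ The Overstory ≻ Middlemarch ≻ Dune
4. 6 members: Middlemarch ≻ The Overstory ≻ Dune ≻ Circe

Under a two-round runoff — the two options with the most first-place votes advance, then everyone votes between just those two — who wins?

Circe

Round 1 first-place votes: Middlemarch 7, Dune 0, The Overstory 0, Circe 11.
Circe and Middlemarch advance.
Runoff: Circe is preferred to Middlemarch by 11 voters; Middlemarch by 7.
Circe wins the runoff.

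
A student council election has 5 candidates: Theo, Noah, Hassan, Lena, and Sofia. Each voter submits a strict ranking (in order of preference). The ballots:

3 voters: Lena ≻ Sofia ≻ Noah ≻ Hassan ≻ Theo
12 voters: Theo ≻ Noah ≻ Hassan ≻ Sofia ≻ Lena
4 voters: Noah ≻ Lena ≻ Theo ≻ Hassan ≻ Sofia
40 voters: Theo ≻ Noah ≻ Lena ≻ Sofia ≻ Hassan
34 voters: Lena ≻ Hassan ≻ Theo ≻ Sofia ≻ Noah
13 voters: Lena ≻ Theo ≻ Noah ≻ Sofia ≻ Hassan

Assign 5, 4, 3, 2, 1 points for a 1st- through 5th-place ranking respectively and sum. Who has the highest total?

Theo

Theo: 3·1 + 12·5 + 4·3 + 40·5 + 34·3 + 13·4 = 429
Noah: 3·3 + 12·4 + 4·5 + 40·4 + 34·1 + 13·3 = 310
Hassan: 3·2 + 12·3 + 4·2 + 40·1 + 34·4 + 13·1 = 239
Lena: 3·5 + 12·1 + 4·4 + 40·3 + 34·5 + 13·5 = 398
Sofia: 3·4 + 12·2 + 4·1 + 40·2 + 34·2 + 13·2 = 214
Theo has the highest Borda score (429).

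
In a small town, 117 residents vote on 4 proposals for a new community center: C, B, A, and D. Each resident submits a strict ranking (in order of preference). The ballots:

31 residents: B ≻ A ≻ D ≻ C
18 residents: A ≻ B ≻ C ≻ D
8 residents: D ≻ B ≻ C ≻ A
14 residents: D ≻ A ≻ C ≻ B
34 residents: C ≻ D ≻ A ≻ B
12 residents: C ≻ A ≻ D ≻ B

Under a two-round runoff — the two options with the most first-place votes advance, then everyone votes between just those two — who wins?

C

Round 1 first-place votes: C 46, B 31, A 18, D 22.
C and B advance.
Runoff: C is preferred to B by 60 voters; B by 57.
C wins the runoff.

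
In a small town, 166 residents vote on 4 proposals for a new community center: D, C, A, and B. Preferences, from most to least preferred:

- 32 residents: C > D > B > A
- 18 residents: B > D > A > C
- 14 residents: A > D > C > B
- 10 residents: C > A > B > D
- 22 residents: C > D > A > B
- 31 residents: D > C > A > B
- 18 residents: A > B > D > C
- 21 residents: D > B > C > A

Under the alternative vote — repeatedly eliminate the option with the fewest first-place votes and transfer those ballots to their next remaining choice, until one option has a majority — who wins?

D

Round 1: D 52, C 64, A 32, B 18. Eliminate B.
Round 2: D 70, C 64, A 32. Eliminate A.
Round 3: D 102, C 64. D has a majority.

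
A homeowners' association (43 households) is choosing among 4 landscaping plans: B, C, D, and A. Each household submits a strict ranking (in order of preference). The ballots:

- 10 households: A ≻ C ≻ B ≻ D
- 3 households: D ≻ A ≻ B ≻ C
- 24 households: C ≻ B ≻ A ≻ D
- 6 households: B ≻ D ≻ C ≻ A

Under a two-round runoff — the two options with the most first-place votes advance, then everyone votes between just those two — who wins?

Round 1 first-place votes: B 6, C 24, D 3, A 10.
C and A advance.
Runoff: C is preferred to A by 30 voters; A by 13.
C wins the runoff.

C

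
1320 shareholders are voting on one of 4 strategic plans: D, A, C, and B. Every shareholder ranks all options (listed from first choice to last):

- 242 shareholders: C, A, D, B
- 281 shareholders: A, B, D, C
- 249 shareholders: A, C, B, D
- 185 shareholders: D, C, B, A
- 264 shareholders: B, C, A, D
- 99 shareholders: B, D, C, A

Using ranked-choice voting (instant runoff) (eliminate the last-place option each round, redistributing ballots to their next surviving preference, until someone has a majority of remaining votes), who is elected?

Round 1: D 185, A 530, C 242, B 363. Eliminate D.
Round 2: A 530, C 427, B 363. Eliminate B.
Round 3: A 530, C 790. C has a majority.

C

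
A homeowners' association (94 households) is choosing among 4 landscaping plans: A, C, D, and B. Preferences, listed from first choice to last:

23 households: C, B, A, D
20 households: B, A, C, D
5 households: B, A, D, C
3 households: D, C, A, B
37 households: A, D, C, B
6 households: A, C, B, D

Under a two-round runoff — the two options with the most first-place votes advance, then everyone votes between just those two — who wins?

B

Round 1 first-place votes: A 43, C 23, D 3, B 25.
A and B advance.
Runoff: A is preferred to B by 46 voters; B by 48.
B wins the runoff.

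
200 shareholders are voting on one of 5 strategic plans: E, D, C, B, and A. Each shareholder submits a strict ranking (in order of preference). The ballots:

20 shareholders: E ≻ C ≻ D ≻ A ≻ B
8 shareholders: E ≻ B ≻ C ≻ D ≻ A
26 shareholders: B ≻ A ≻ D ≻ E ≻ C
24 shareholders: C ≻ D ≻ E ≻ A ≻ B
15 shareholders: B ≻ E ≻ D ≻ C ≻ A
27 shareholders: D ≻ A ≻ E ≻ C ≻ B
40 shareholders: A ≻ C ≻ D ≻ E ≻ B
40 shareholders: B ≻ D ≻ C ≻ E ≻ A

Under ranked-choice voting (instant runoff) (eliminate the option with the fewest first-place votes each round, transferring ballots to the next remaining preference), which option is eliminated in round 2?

Round 1: E 28, D 27, C 24, B 81, A 40. Eliminate C.
Round 2: E 28, D 51, B 81, A 40. Eliminate E.

E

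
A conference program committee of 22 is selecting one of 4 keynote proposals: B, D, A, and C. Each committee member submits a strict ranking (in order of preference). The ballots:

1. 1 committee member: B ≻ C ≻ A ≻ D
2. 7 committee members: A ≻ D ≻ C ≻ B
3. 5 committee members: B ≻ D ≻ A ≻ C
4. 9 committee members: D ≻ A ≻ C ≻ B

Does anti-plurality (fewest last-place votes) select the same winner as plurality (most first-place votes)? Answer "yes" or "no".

Anti-plurality — last-place votes: B 16, D 1, A 0, C 5. Winner: A.
Plurality — first-place votes: B 6, D 9, A 7, C 0. Winner: D.
The two methods disagree.

no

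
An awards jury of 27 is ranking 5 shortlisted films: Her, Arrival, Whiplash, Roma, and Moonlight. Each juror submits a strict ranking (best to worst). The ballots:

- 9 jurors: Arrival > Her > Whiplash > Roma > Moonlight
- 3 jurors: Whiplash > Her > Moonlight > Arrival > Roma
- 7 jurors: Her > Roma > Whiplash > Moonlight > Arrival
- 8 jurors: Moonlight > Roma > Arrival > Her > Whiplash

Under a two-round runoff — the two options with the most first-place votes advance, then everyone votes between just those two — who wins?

Round 1 first-place votes: Her 7, Arrival 9, Whiplash 3, Roma 0, Moonlight 8.
Arrival and Moonlight advance.
Runoff: Arrival is preferred to Moonlight by 9 voters; Moonlight by 18.
Moonlight wins the runoff.

Moonlight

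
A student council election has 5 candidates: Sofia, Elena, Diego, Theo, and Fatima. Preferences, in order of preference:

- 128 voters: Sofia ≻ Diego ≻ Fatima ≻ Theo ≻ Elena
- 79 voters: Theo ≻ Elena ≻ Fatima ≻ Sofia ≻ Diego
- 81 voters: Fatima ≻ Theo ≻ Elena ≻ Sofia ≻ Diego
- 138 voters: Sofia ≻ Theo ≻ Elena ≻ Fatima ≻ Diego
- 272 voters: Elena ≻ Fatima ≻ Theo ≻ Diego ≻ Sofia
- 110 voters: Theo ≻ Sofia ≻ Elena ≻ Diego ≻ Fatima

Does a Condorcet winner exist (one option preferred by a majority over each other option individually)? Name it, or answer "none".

Checking pairwise contests:
Elena beats Sofia 432–376.
Theo beats Elena 536–272.
Sofia beats Diego 536–272.
Fatima beats Theo 481–327.
Elena beats Fatima 599–209.
Every option loses at least one head-to-head, so there is no Condorcet winner.

none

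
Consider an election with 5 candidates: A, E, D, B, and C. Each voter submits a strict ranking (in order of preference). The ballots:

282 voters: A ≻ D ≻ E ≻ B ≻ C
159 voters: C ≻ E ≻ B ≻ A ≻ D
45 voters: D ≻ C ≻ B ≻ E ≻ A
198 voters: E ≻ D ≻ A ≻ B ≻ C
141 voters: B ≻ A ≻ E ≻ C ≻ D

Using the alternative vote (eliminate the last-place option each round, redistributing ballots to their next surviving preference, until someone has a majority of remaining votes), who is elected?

A

Round 1: A 282, E 198, D 45, B 141, C 159. Eliminate D.
Round 2: A 282, E 198, B 141, C 204. Eliminate B.
Round 3: A 423, E 198, C 204. A has a majority.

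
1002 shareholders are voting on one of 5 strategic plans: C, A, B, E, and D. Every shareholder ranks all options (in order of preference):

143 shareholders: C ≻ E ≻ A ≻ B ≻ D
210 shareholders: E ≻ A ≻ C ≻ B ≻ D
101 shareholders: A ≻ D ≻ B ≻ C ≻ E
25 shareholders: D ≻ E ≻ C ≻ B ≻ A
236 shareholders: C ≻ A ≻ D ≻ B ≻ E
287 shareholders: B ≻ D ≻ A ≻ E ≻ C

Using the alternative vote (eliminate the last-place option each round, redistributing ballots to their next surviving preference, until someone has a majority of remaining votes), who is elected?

C

Round 1: C 379, A 101, B 287, E 210, D 25. Eliminate D.
Round 2: C 379, A 101, B 287, E 235. Eliminate A.
Round 3: C 379, B 388, E 235. Eliminate E.
Round 4: C 614, B 388. C has a majority.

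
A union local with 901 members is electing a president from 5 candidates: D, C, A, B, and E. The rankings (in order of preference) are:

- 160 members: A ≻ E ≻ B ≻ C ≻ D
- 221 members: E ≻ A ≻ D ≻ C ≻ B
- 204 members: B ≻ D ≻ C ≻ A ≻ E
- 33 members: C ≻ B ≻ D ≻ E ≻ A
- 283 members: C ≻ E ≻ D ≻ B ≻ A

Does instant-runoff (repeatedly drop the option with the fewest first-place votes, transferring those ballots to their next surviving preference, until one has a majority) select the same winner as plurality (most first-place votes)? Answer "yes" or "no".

yes

Instant-runoff — R1 D 0, C 316, A 160, B 204, E 221 (D out); R2 C 316, A 160, B 204, E 221 (A out); R3 C 316, B 204, E 381 (B out); R4 C 520, E 381 (C winner). Winner: C.
Plurality — first-place votes: D 0, C 316, A 160, B 204, E 221. Winner: C.
The two methods agree.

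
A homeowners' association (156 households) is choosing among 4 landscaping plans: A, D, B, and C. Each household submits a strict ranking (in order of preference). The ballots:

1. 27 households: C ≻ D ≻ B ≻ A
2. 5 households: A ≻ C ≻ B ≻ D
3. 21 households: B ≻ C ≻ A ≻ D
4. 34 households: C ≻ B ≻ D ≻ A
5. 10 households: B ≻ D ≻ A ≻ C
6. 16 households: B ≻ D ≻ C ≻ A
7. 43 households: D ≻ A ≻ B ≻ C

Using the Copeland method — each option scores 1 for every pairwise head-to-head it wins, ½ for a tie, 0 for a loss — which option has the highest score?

A: loses to D, B, and C → score 0.
D: beats A; loses to B and C → score 1.
B: beats A, D, and C → score 3.
C: beats A and D; loses to B → score 2.
B has the best pairwise record.

B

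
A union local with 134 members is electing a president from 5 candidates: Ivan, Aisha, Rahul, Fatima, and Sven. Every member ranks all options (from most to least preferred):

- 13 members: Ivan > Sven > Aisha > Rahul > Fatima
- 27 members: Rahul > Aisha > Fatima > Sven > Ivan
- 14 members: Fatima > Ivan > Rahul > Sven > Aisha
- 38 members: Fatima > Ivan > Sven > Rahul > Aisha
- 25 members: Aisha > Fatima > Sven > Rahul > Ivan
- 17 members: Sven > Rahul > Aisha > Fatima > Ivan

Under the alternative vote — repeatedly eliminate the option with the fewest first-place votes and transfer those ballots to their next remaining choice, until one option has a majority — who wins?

Round 1: Ivan 13, Aisha 25, Rahul 27, Fatima 52, Sven 17. Eliminate Ivan.
Round 2: Aisha 25, Rahul 27, Fatima 52, Sven 30. Eliminate Aisha.
Round 3: Rahul 27, Fatima 77, Sven 30. Fatima has a majority.

Fatima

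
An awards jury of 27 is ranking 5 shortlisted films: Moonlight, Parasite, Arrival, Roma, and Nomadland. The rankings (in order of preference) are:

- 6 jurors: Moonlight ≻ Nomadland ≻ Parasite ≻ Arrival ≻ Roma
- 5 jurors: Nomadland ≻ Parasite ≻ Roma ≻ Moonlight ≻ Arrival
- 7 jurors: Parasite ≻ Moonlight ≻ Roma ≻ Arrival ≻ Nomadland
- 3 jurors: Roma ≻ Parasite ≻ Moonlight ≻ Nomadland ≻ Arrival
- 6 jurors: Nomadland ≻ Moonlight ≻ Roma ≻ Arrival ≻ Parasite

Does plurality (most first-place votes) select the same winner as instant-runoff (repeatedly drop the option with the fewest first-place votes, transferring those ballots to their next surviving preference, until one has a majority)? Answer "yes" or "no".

yes

Plurality — first-place votes: Moonlight 6, Parasite 7, Arrival 0, Roma 3, Nomadland 11. Winner: Nomadland.
Instant-runoff — R1 Moonlight 6, Parasite 7, Arrival 0, Roma 3, Nomadland 11 (Arrival out); R2 Moonlight 6, Parasite 7, Roma 3, Nomadland 11 (Roma out); R3 Moonlight 6, Parasite 10, Nomadland 11 (Moonlight out); R4 Parasite 10, Nomadland 17 (Nomadland winner). Winner: Nomadland.
The two methods agree.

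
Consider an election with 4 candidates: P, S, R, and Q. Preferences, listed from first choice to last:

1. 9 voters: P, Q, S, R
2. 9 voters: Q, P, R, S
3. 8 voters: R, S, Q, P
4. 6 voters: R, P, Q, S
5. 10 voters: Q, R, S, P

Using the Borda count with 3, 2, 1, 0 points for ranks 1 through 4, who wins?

P: 9·3 + 9·2 + 8·0 + 6·2 + 10·0 = 57
S: 9·1 + 9·0 + 8·2 + 6·0 + 10·1 = 35
R: 9·0 + 9·1 + 8·3 + 6·3 + 10·2 = 71
Q: 9·2 + 9·3 + 8·1 + 6·1 + 10·3 = 89
Q has the highest Borda score (89).

Q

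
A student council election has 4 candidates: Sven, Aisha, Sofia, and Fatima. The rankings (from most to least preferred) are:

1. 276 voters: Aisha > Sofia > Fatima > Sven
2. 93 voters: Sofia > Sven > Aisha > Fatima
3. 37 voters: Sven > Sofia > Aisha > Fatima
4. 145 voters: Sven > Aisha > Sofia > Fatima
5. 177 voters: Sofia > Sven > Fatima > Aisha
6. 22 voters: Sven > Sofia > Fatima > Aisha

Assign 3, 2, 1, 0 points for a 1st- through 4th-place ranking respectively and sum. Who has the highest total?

Sofia

Sven: 276·0 + 93·2 + 37·3 + 145·3 + 177·2 + 22·3 = 1152
Aisha: 276·3 + 93·1 + 37·1 + 145·2 + 177·0 + 22·0 = 1248
Sofia: 276·2 + 93·3 + 37·2 + 145·1 + 177·3 + 22·2 = 1625
Fatima: 276·1 + 93·0 + 37·0 + 145·0 + 177·1 + 22·1 = 475
Sofia has the highest Borda score (1625).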